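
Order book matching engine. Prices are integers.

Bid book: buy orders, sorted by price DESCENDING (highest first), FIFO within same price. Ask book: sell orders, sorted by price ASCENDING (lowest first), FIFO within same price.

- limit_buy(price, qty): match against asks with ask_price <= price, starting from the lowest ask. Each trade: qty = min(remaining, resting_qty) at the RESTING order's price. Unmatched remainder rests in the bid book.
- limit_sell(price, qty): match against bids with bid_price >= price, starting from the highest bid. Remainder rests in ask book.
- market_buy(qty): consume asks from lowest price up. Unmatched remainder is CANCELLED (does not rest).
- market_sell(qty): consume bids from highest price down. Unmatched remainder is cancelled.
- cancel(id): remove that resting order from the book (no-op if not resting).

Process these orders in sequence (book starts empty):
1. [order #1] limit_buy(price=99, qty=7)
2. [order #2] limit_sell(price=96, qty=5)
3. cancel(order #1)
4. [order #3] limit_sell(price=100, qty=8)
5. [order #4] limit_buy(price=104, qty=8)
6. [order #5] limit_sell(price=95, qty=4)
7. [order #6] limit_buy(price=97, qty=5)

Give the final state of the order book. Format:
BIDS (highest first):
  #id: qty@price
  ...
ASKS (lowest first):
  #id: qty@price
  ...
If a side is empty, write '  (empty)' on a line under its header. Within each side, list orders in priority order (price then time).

Answer: BIDS (highest first):
  #6: 1@97
ASKS (lowest first):
  (empty)

Derivation:
After op 1 [order #1] limit_buy(price=99, qty=7): fills=none; bids=[#1:7@99] asks=[-]
After op 2 [order #2] limit_sell(price=96, qty=5): fills=#1x#2:5@99; bids=[#1:2@99] asks=[-]
After op 3 cancel(order #1): fills=none; bids=[-] asks=[-]
After op 4 [order #3] limit_sell(price=100, qty=8): fills=none; bids=[-] asks=[#3:8@100]
After op 5 [order #4] limit_buy(price=104, qty=8): fills=#4x#3:8@100; bids=[-] asks=[-]
After op 6 [order #5] limit_sell(price=95, qty=4): fills=none; bids=[-] asks=[#5:4@95]
After op 7 [order #6] limit_buy(price=97, qty=5): fills=#6x#5:4@95; bids=[#6:1@97] asks=[-]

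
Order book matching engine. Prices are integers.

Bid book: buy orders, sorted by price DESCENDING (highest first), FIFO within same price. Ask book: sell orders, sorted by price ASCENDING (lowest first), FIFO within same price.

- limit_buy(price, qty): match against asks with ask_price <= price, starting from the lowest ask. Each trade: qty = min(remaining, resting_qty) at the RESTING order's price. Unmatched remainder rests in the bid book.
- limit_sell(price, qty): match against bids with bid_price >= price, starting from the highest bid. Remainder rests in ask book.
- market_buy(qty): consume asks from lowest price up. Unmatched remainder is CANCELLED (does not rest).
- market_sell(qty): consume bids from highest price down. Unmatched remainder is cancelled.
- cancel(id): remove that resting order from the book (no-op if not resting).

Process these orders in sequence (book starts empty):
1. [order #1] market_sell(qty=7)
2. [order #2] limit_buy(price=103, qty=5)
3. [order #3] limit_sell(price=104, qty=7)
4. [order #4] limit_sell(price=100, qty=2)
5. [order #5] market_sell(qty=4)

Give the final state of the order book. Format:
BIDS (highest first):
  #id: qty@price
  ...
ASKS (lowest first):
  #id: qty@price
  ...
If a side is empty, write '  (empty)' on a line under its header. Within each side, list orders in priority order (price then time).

After op 1 [order #1] market_sell(qty=7): fills=none; bids=[-] asks=[-]
After op 2 [order #2] limit_buy(price=103, qty=5): fills=none; bids=[#2:5@103] asks=[-]
After op 3 [order #3] limit_sell(price=104, qty=7): fills=none; bids=[#2:5@103] asks=[#3:7@104]
After op 4 [order #4] limit_sell(price=100, qty=2): fills=#2x#4:2@103; bids=[#2:3@103] asks=[#3:7@104]
After op 5 [order #5] market_sell(qty=4): fills=#2x#5:3@103; bids=[-] asks=[#3:7@104]

Answer: BIDS (highest first):
  (empty)
ASKS (lowest first):
  #3: 7@104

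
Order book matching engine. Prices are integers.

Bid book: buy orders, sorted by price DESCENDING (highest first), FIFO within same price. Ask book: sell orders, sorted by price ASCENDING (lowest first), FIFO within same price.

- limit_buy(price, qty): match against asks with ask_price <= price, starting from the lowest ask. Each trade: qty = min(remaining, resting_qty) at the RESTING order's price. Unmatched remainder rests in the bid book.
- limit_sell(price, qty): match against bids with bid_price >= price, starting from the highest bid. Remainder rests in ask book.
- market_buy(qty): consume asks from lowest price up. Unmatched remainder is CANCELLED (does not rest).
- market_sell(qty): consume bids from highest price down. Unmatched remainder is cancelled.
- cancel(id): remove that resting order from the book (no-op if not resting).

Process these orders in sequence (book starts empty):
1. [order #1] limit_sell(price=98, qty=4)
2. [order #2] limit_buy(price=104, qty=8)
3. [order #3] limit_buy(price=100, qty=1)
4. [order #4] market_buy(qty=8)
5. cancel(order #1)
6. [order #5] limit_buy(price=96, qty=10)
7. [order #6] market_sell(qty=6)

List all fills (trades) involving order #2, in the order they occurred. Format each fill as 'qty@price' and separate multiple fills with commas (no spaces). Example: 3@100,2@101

After op 1 [order #1] limit_sell(price=98, qty=4): fills=none; bids=[-] asks=[#1:4@98]
After op 2 [order #2] limit_buy(price=104, qty=8): fills=#2x#1:4@98; bids=[#2:4@104] asks=[-]
After op 3 [order #3] limit_buy(price=100, qty=1): fills=none; bids=[#2:4@104 #3:1@100] asks=[-]
After op 4 [order #4] market_buy(qty=8): fills=none; bids=[#2:4@104 #3:1@100] asks=[-]
After op 5 cancel(order #1): fills=none; bids=[#2:4@104 #3:1@100] asks=[-]
After op 6 [order #5] limit_buy(price=96, qty=10): fills=none; bids=[#2:4@104 #3:1@100 #5:10@96] asks=[-]
After op 7 [order #6] market_sell(qty=6): fills=#2x#6:4@104 #3x#6:1@100 #5x#6:1@96; bids=[#5:9@96] asks=[-]

Answer: 4@98,4@104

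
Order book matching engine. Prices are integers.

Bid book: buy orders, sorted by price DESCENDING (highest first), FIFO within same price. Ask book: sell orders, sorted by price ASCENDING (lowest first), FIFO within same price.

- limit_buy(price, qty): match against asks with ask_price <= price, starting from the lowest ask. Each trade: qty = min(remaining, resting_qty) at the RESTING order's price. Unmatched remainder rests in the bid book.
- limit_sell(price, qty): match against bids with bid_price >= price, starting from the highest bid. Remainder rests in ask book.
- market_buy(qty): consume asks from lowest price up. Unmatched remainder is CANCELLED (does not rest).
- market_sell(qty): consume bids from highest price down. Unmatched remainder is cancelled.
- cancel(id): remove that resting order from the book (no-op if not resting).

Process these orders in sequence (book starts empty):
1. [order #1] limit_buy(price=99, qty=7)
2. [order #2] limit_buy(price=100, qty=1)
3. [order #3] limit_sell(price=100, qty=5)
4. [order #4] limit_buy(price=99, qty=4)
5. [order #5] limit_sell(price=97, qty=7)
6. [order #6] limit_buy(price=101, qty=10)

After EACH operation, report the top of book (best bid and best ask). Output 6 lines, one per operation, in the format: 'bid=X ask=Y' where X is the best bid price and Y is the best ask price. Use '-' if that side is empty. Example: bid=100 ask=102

Answer: bid=99 ask=-
bid=100 ask=-
bid=99 ask=100
bid=99 ask=100
bid=99 ask=100
bid=101 ask=-

Derivation:
After op 1 [order #1] limit_buy(price=99, qty=7): fills=none; bids=[#1:7@99] asks=[-]
After op 2 [order #2] limit_buy(price=100, qty=1): fills=none; bids=[#2:1@100 #1:7@99] asks=[-]
After op 3 [order #3] limit_sell(price=100, qty=5): fills=#2x#3:1@100; bids=[#1:7@99] asks=[#3:4@100]
After op 4 [order #4] limit_buy(price=99, qty=4): fills=none; bids=[#1:7@99 #4:4@99] asks=[#3:4@100]
After op 5 [order #5] limit_sell(price=97, qty=7): fills=#1x#5:7@99; bids=[#4:4@99] asks=[#3:4@100]
After op 6 [order #6] limit_buy(price=101, qty=10): fills=#6x#3:4@100; bids=[#6:6@101 #4:4@99] asks=[-]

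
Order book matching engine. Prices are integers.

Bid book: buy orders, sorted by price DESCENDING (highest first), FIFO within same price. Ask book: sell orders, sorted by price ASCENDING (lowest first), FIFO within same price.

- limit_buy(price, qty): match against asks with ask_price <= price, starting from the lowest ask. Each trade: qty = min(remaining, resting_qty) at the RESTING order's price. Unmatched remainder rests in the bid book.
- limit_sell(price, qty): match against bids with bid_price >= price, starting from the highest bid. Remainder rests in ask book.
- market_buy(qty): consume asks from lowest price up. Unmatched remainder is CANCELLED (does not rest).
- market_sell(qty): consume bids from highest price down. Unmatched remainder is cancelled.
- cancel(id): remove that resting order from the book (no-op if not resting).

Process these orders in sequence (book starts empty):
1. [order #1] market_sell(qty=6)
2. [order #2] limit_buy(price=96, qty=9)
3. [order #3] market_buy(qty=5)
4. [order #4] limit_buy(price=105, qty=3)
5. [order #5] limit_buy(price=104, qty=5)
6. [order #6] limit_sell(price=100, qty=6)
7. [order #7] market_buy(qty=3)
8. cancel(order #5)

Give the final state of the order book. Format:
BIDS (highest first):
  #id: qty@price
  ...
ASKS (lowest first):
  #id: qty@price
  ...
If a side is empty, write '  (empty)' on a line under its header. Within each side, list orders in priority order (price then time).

Answer: BIDS (highest first):
  #2: 9@96
ASKS (lowest first):
  (empty)

Derivation:
After op 1 [order #1] market_sell(qty=6): fills=none; bids=[-] asks=[-]
After op 2 [order #2] limit_buy(price=96, qty=9): fills=none; bids=[#2:9@96] asks=[-]
After op 3 [order #3] market_buy(qty=5): fills=none; bids=[#2:9@96] asks=[-]
After op 4 [order #4] limit_buy(price=105, qty=3): fills=none; bids=[#4:3@105 #2:9@96] asks=[-]
After op 5 [order #5] limit_buy(price=104, qty=5): fills=none; bids=[#4:3@105 #5:5@104 #2:9@96] asks=[-]
After op 6 [order #6] limit_sell(price=100, qty=6): fills=#4x#6:3@105 #5x#6:3@104; bids=[#5:2@104 #2:9@96] asks=[-]
After op 7 [order #7] market_buy(qty=3): fills=none; bids=[#5:2@104 #2:9@96] asks=[-]
After op 8 cancel(order #5): fills=none; bids=[#2:9@96] asks=[-]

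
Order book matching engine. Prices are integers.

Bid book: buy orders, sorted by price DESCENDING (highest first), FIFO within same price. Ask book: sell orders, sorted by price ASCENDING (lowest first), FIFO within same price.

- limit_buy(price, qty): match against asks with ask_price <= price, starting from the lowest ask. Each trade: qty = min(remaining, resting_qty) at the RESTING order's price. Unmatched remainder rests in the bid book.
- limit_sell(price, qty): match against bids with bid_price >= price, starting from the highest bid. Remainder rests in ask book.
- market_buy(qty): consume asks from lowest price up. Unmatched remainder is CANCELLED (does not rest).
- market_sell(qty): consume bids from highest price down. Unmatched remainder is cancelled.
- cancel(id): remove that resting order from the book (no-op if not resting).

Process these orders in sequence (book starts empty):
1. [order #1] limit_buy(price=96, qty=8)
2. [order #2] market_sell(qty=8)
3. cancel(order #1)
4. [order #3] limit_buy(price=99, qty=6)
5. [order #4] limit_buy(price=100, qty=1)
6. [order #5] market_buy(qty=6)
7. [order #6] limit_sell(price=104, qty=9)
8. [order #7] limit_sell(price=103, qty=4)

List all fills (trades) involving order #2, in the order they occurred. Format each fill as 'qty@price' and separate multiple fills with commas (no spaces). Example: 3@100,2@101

After op 1 [order #1] limit_buy(price=96, qty=8): fills=none; bids=[#1:8@96] asks=[-]
After op 2 [order #2] market_sell(qty=8): fills=#1x#2:8@96; bids=[-] asks=[-]
After op 3 cancel(order #1): fills=none; bids=[-] asks=[-]
After op 4 [order #3] limit_buy(price=99, qty=6): fills=none; bids=[#3:6@99] asks=[-]
After op 5 [order #4] limit_buy(price=100, qty=1): fills=none; bids=[#4:1@100 #3:6@99] asks=[-]
After op 6 [order #5] market_buy(qty=6): fills=none; bids=[#4:1@100 #3:6@99] asks=[-]
After op 7 [order #6] limit_sell(price=104, qty=9): fills=none; bids=[#4:1@100 #3:6@99] asks=[#6:9@104]
After op 8 [order #7] limit_sell(price=103, qty=4): fills=none; bids=[#4:1@100 #3:6@99] asks=[#7:4@103 #6:9@104]

Answer: 8@96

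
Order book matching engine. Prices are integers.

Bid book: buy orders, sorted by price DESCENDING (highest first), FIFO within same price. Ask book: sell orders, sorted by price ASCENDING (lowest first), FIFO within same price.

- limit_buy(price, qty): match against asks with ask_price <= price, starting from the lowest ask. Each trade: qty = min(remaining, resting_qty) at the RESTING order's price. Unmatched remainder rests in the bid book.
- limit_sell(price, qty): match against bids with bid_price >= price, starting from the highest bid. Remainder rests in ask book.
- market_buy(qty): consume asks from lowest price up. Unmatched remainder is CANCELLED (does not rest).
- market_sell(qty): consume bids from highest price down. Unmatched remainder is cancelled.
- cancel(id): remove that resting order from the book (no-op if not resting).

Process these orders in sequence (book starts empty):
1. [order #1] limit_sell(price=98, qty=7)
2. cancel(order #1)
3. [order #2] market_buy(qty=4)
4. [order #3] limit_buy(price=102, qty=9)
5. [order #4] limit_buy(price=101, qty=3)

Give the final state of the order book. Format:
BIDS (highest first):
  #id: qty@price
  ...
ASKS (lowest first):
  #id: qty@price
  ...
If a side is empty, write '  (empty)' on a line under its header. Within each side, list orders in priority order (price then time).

Answer: BIDS (highest first):
  #3: 9@102
  #4: 3@101
ASKS (lowest first):
  (empty)

Derivation:
After op 1 [order #1] limit_sell(price=98, qty=7): fills=none; bids=[-] asks=[#1:7@98]
After op 2 cancel(order #1): fills=none; bids=[-] asks=[-]
After op 3 [order #2] market_buy(qty=4): fills=none; bids=[-] asks=[-]
After op 4 [order #3] limit_buy(price=102, qty=9): fills=none; bids=[#3:9@102] asks=[-]
After op 5 [order #4] limit_buy(price=101, qty=3): fills=none; bids=[#3:9@102 #4:3@101] asks=[-]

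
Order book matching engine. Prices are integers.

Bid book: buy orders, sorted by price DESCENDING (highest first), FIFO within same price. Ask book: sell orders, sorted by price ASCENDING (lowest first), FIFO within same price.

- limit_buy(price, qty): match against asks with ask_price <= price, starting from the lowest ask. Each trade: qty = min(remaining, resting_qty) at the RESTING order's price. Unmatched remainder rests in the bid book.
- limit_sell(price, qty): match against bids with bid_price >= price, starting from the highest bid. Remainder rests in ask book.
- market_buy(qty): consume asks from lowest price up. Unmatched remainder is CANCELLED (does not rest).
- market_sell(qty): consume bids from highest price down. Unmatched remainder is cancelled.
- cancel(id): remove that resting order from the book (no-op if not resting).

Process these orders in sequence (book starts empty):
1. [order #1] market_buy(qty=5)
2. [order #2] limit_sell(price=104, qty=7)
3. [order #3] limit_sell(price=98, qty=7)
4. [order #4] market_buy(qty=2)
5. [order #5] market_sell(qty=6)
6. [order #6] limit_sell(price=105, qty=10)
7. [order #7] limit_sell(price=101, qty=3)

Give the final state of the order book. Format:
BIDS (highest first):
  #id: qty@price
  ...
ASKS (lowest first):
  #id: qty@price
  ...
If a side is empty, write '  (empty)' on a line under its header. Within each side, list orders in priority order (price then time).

After op 1 [order #1] market_buy(qty=5): fills=none; bids=[-] asks=[-]
After op 2 [order #2] limit_sell(price=104, qty=7): fills=none; bids=[-] asks=[#2:7@104]
After op 3 [order #3] limit_sell(price=98, qty=7): fills=none; bids=[-] asks=[#3:7@98 #2:7@104]
After op 4 [order #4] market_buy(qty=2): fills=#4x#3:2@98; bids=[-] asks=[#3:5@98 #2:7@104]
After op 5 [order #5] market_sell(qty=6): fills=none; bids=[-] asks=[#3:5@98 #2:7@104]
After op 6 [order #6] limit_sell(price=105, qty=10): fills=none; bids=[-] asks=[#3:5@98 #2:7@104 #6:10@105]
After op 7 [order #7] limit_sell(price=101, qty=3): fills=none; bids=[-] asks=[#3:5@98 #7:3@101 #2:7@104 #6:10@105]

Answer: BIDS (highest first):
  (empty)
ASKS (lowest first):
  #3: 5@98
  #7: 3@101
  #2: 7@104
  #6: 10@105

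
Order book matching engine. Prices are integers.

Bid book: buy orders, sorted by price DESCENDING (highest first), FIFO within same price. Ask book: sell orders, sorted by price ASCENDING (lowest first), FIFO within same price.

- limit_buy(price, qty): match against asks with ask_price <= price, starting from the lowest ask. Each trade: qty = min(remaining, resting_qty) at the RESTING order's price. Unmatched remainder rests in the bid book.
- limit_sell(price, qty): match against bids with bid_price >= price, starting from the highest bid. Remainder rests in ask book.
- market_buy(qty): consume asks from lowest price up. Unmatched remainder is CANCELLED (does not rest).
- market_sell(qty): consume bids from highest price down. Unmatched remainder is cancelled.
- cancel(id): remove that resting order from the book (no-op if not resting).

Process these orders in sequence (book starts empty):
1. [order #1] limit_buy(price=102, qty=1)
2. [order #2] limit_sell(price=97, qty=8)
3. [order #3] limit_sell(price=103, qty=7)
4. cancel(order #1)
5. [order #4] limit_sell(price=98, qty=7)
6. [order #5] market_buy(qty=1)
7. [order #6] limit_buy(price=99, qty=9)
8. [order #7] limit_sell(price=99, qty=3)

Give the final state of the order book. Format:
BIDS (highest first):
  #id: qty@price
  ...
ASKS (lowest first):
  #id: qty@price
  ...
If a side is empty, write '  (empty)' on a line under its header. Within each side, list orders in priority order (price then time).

Answer: BIDS (highest first):
  (empty)
ASKS (lowest first):
  #4: 4@98
  #7: 3@99
  #3: 7@103

Derivation:
After op 1 [order #1] limit_buy(price=102, qty=1): fills=none; bids=[#1:1@102] asks=[-]
After op 2 [order #2] limit_sell(price=97, qty=8): fills=#1x#2:1@102; bids=[-] asks=[#2:7@97]
After op 3 [order #3] limit_sell(price=103, qty=7): fills=none; bids=[-] asks=[#2:7@97 #3:7@103]
After op 4 cancel(order #1): fills=none; bids=[-] asks=[#2:7@97 #3:7@103]
After op 5 [order #4] limit_sell(price=98, qty=7): fills=none; bids=[-] asks=[#2:7@97 #4:7@98 #3:7@103]
After op 6 [order #5] market_buy(qty=1): fills=#5x#2:1@97; bids=[-] asks=[#2:6@97 #4:7@98 #3:7@103]
After op 7 [order #6] limit_buy(price=99, qty=9): fills=#6x#2:6@97 #6x#4:3@98; bids=[-] asks=[#4:4@98 #3:7@103]
After op 8 [order #7] limit_sell(price=99, qty=3): fills=none; bids=[-] asks=[#4:4@98 #7:3@99 #3:7@103]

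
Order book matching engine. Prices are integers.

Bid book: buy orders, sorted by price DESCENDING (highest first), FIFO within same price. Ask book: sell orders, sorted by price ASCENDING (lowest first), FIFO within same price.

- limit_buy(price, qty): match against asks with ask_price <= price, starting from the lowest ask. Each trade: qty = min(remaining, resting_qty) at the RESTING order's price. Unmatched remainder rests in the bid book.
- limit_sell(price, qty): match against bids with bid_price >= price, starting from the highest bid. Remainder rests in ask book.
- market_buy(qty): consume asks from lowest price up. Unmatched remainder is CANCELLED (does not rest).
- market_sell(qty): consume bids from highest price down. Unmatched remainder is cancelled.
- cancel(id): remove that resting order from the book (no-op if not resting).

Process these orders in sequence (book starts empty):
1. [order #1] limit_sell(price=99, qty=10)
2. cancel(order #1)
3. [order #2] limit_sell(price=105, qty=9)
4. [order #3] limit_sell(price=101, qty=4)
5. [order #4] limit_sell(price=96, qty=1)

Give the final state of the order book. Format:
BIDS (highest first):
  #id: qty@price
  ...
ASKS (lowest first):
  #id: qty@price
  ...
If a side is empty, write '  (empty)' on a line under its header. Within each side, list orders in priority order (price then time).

After op 1 [order #1] limit_sell(price=99, qty=10): fills=none; bids=[-] asks=[#1:10@99]
After op 2 cancel(order #1): fills=none; bids=[-] asks=[-]
After op 3 [order #2] limit_sell(price=105, qty=9): fills=none; bids=[-] asks=[#2:9@105]
After op 4 [order #3] limit_sell(price=101, qty=4): fills=none; bids=[-] asks=[#3:4@101 #2:9@105]
After op 5 [order #4] limit_sell(price=96, qty=1): fills=none; bids=[-] asks=[#4:1@96 #3:4@101 #2:9@105]

Answer: BIDS (highest first):
  (empty)
ASKS (lowest first):
  #4: 1@96
  #3: 4@101
  #2: 9@105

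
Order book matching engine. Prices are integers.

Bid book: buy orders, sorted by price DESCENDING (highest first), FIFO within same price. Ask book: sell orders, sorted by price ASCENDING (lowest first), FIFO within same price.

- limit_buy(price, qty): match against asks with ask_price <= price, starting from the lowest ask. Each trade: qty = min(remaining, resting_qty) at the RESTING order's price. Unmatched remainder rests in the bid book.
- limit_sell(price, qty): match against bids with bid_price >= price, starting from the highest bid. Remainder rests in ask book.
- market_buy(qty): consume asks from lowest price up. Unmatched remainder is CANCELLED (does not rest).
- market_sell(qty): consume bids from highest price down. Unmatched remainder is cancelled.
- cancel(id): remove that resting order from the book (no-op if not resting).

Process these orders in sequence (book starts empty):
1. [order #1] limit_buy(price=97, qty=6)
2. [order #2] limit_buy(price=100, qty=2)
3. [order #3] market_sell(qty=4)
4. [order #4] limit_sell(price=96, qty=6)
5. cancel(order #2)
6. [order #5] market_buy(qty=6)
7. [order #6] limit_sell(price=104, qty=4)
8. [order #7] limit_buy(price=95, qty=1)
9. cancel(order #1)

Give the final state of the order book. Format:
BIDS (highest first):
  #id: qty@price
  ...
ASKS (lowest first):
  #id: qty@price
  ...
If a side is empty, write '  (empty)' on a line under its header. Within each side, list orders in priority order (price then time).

Answer: BIDS (highest first):
  #7: 1@95
ASKS (lowest first):
  #6: 4@104

Derivation:
After op 1 [order #1] limit_buy(price=97, qty=6): fills=none; bids=[#1:6@97] asks=[-]
After op 2 [order #2] limit_buy(price=100, qty=2): fills=none; bids=[#2:2@100 #1:6@97] asks=[-]
After op 3 [order #3] market_sell(qty=4): fills=#2x#3:2@100 #1x#3:2@97; bids=[#1:4@97] asks=[-]
After op 4 [order #4] limit_sell(price=96, qty=6): fills=#1x#4:4@97; bids=[-] asks=[#4:2@96]
After op 5 cancel(order #2): fills=none; bids=[-] asks=[#4:2@96]
After op 6 [order #5] market_buy(qty=6): fills=#5x#4:2@96; bids=[-] asks=[-]
After op 7 [order #6] limit_sell(price=104, qty=4): fills=none; bids=[-] asks=[#6:4@104]
After op 8 [order #7] limit_buy(price=95, qty=1): fills=none; bids=[#7:1@95] asks=[#6:4@104]
After op 9 cancel(order #1): fills=none; bids=[#7:1@95] asks=[#6:4@104]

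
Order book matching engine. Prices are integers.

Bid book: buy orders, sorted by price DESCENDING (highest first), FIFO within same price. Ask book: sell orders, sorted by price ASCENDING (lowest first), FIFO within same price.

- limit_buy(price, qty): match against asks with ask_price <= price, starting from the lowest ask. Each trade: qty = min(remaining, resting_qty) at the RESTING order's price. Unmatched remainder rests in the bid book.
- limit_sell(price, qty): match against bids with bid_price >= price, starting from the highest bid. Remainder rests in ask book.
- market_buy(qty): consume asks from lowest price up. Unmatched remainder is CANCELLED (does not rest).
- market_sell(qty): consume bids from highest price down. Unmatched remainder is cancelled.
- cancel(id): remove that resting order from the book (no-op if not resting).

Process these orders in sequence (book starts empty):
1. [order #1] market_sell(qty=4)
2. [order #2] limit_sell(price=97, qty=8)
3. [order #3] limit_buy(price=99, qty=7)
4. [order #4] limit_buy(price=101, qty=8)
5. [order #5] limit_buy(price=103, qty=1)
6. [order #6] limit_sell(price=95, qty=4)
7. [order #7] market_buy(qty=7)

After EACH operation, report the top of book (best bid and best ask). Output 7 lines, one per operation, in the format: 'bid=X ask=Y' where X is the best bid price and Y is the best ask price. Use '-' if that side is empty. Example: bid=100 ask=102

After op 1 [order #1] market_sell(qty=4): fills=none; bids=[-] asks=[-]
After op 2 [order #2] limit_sell(price=97, qty=8): fills=none; bids=[-] asks=[#2:8@97]
After op 3 [order #3] limit_buy(price=99, qty=7): fills=#3x#2:7@97; bids=[-] asks=[#2:1@97]
After op 4 [order #4] limit_buy(price=101, qty=8): fills=#4x#2:1@97; bids=[#4:7@101] asks=[-]
After op 5 [order #5] limit_buy(price=103, qty=1): fills=none; bids=[#5:1@103 #4:7@101] asks=[-]
After op 6 [order #6] limit_sell(price=95, qty=4): fills=#5x#6:1@103 #4x#6:3@101; bids=[#4:4@101] asks=[-]
After op 7 [order #7] market_buy(qty=7): fills=none; bids=[#4:4@101] asks=[-]

Answer: bid=- ask=-
bid=- ask=97
bid=- ask=97
bid=101 ask=-
bid=103 ask=-
bid=101 ask=-
bid=101 ask=-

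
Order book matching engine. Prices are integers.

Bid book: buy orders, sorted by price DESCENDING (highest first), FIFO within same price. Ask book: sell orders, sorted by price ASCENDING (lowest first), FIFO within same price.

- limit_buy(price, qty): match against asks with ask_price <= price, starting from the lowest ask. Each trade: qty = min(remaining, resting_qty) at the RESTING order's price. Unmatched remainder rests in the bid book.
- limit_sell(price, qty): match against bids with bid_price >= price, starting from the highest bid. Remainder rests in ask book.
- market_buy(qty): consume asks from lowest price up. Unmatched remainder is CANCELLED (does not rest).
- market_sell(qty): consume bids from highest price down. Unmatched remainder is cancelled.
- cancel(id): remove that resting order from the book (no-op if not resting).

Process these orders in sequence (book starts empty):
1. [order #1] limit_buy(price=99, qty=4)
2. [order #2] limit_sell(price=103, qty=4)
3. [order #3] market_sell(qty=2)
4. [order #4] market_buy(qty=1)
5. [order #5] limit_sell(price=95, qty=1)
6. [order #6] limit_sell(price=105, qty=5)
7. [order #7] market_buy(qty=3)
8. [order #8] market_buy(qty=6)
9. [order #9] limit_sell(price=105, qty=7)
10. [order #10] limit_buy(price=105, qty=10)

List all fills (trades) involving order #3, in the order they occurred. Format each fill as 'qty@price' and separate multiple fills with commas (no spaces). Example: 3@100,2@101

Answer: 2@99

Derivation:
After op 1 [order #1] limit_buy(price=99, qty=4): fills=none; bids=[#1:4@99] asks=[-]
After op 2 [order #2] limit_sell(price=103, qty=4): fills=none; bids=[#1:4@99] asks=[#2:4@103]
After op 3 [order #3] market_sell(qty=2): fills=#1x#3:2@99; bids=[#1:2@99] asks=[#2:4@103]
After op 4 [order #4] market_buy(qty=1): fills=#4x#2:1@103; bids=[#1:2@99] asks=[#2:3@103]
After op 5 [order #5] limit_sell(price=95, qty=1): fills=#1x#5:1@99; bids=[#1:1@99] asks=[#2:3@103]
After op 6 [order #6] limit_sell(price=105, qty=5): fills=none; bids=[#1:1@99] asks=[#2:3@103 #6:5@105]
After op 7 [order #7] market_buy(qty=3): fills=#7x#2:3@103; bids=[#1:1@99] asks=[#6:5@105]
After op 8 [order #8] market_buy(qty=6): fills=#8x#6:5@105; bids=[#1:1@99] asks=[-]
After op 9 [order #9] limit_sell(price=105, qty=7): fills=none; bids=[#1:1@99] asks=[#9:7@105]
After op 10 [order #10] limit_buy(price=105, qty=10): fills=#10x#9:7@105; bids=[#10:3@105 #1:1@99] asks=[-]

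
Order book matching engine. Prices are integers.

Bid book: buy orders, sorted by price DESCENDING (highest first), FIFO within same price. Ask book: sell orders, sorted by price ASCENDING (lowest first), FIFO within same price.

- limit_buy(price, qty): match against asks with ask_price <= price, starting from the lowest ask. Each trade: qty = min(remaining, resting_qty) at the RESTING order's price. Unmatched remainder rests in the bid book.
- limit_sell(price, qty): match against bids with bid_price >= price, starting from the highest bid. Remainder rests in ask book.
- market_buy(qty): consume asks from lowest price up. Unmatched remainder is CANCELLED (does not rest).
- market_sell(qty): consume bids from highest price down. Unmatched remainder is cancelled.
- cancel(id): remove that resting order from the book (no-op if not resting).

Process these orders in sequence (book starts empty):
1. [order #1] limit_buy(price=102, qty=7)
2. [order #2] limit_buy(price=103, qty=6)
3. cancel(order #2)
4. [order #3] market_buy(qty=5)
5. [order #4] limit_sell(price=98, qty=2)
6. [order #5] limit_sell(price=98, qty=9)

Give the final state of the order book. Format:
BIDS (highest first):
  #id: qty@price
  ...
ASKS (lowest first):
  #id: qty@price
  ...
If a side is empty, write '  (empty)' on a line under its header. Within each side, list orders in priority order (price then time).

After op 1 [order #1] limit_buy(price=102, qty=7): fills=none; bids=[#1:7@102] asks=[-]
After op 2 [order #2] limit_buy(price=103, qty=6): fills=none; bids=[#2:6@103 #1:7@102] asks=[-]
After op 3 cancel(order #2): fills=none; bids=[#1:7@102] asks=[-]
After op 4 [order #3] market_buy(qty=5): fills=none; bids=[#1:7@102] asks=[-]
After op 5 [order #4] limit_sell(price=98, qty=2): fills=#1x#4:2@102; bids=[#1:5@102] asks=[-]
After op 6 [order #5] limit_sell(price=98, qty=9): fills=#1x#5:5@102; bids=[-] asks=[#5:4@98]

Answer: BIDS (highest first):
  (empty)
ASKS (lowest first):
  #5: 4@98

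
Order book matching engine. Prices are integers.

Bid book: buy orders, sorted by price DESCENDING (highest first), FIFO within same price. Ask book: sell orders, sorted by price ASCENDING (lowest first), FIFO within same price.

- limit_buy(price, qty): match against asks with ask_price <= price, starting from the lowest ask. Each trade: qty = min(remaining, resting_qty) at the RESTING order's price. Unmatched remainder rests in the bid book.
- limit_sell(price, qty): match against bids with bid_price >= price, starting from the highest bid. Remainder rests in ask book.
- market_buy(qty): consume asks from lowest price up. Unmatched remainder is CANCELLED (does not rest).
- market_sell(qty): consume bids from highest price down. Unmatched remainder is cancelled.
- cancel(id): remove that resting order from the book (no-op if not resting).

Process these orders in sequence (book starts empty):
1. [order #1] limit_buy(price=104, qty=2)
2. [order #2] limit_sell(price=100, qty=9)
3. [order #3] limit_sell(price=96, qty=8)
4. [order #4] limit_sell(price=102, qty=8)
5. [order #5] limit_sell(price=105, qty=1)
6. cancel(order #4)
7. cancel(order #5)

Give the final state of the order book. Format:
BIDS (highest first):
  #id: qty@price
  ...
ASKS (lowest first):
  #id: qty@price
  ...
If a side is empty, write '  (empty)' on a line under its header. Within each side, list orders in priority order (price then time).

Answer: BIDS (highest first):
  (empty)
ASKS (lowest first):
  #3: 8@96
  #2: 7@100

Derivation:
After op 1 [order #1] limit_buy(price=104, qty=2): fills=none; bids=[#1:2@104] asks=[-]
After op 2 [order #2] limit_sell(price=100, qty=9): fills=#1x#2:2@104; bids=[-] asks=[#2:7@100]
After op 3 [order #3] limit_sell(price=96, qty=8): fills=none; bids=[-] asks=[#3:8@96 #2:7@100]
After op 4 [order #4] limit_sell(price=102, qty=8): fills=none; bids=[-] asks=[#3:8@96 #2:7@100 #4:8@102]
After op 5 [order #5] limit_sell(price=105, qty=1): fills=none; bids=[-] asks=[#3:8@96 #2:7@100 #4:8@102 #5:1@105]
After op 6 cancel(order #4): fills=none; bids=[-] asks=[#3:8@96 #2:7@100 #5:1@105]
After op 7 cancel(order #5): fills=none; bids=[-] asks=[#3:8@96 #2:7@100]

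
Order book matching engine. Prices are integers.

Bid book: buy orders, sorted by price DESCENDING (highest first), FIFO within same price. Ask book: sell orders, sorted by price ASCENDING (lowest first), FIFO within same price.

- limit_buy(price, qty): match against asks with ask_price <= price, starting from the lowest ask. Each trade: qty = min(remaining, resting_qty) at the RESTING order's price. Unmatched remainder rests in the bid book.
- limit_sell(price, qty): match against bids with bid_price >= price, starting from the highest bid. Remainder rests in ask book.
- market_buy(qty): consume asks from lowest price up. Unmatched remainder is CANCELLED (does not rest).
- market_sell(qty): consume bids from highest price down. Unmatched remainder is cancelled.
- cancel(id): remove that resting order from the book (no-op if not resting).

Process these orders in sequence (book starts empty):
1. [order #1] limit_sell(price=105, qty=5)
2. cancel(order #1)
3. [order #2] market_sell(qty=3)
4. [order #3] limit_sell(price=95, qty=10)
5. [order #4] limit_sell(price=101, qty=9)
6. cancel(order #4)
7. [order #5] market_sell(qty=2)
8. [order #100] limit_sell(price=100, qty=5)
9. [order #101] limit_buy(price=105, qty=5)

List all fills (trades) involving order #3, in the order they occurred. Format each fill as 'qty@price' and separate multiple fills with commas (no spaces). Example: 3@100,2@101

Answer: 5@95

Derivation:
After op 1 [order #1] limit_sell(price=105, qty=5): fills=none; bids=[-] asks=[#1:5@105]
After op 2 cancel(order #1): fills=none; bids=[-] asks=[-]
After op 3 [order #2] market_sell(qty=3): fills=none; bids=[-] asks=[-]
After op 4 [order #3] limit_sell(price=95, qty=10): fills=none; bids=[-] asks=[#3:10@95]
After op 5 [order #4] limit_sell(price=101, qty=9): fills=none; bids=[-] asks=[#3:10@95 #4:9@101]
After op 6 cancel(order #4): fills=none; bids=[-] asks=[#3:10@95]
After op 7 [order #5] market_sell(qty=2): fills=none; bids=[-] asks=[#3:10@95]
After op 8 [order #100] limit_sell(price=100, qty=5): fills=none; bids=[-] asks=[#3:10@95 #100:5@100]
After op 9 [order #101] limit_buy(price=105, qty=5): fills=#101x#3:5@95; bids=[-] asks=[#3:5@95 #100:5@100]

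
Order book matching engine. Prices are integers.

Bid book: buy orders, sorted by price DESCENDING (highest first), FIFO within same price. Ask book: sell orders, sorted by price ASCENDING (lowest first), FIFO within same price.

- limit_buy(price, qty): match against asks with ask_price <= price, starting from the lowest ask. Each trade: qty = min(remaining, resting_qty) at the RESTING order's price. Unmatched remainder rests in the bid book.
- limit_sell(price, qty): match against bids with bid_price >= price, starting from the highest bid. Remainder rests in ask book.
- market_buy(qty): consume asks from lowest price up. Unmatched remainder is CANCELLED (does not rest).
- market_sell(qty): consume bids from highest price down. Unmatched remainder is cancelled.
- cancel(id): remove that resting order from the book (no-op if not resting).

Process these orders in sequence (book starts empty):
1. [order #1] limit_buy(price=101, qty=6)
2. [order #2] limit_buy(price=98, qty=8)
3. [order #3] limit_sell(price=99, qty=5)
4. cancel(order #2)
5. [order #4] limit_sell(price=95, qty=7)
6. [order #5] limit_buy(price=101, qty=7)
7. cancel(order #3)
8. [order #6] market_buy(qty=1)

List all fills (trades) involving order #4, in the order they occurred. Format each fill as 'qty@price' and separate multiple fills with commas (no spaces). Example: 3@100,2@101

After op 1 [order #1] limit_buy(price=101, qty=6): fills=none; bids=[#1:6@101] asks=[-]
After op 2 [order #2] limit_buy(price=98, qty=8): fills=none; bids=[#1:6@101 #2:8@98] asks=[-]
After op 3 [order #3] limit_sell(price=99, qty=5): fills=#1x#3:5@101; bids=[#1:1@101 #2:8@98] asks=[-]
After op 4 cancel(order #2): fills=none; bids=[#1:1@101] asks=[-]
After op 5 [order #4] limit_sell(price=95, qty=7): fills=#1x#4:1@101; bids=[-] asks=[#4:6@95]
After op 6 [order #5] limit_buy(price=101, qty=7): fills=#5x#4:6@95; bids=[#5:1@101] asks=[-]
After op 7 cancel(order #3): fills=none; bids=[#5:1@101] asks=[-]
After op 8 [order #6] market_buy(qty=1): fills=none; bids=[#5:1@101] asks=[-]

Answer: 1@101,6@95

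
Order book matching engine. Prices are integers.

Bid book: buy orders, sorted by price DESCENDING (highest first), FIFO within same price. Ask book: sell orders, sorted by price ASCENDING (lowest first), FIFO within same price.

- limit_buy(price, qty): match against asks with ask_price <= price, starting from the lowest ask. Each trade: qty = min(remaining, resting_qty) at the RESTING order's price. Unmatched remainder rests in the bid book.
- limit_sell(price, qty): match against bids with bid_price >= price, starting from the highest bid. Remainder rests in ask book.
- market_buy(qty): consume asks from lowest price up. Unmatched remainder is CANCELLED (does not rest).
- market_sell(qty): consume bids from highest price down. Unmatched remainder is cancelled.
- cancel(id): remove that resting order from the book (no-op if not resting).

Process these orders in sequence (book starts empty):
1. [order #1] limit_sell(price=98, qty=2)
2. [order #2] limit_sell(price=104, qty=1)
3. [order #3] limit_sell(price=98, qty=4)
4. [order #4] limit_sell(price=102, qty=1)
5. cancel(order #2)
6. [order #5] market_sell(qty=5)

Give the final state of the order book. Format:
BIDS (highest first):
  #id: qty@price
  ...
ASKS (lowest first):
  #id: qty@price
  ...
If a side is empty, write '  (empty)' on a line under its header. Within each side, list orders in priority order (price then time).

Answer: BIDS (highest first):
  (empty)
ASKS (lowest first):
  #1: 2@98
  #3: 4@98
  #4: 1@102

Derivation:
After op 1 [order #1] limit_sell(price=98, qty=2): fills=none; bids=[-] asks=[#1:2@98]
After op 2 [order #2] limit_sell(price=104, qty=1): fills=none; bids=[-] asks=[#1:2@98 #2:1@104]
After op 3 [order #3] limit_sell(price=98, qty=4): fills=none; bids=[-] asks=[#1:2@98 #3:4@98 #2:1@104]
After op 4 [order #4] limit_sell(price=102, qty=1): fills=none; bids=[-] asks=[#1:2@98 #3:4@98 #4:1@102 #2:1@104]
After op 5 cancel(order #2): fills=none; bids=[-] asks=[#1:2@98 #3:4@98 #4:1@102]
After op 6 [order #5] market_sell(qty=5): fills=none; bids=[-] asks=[#1:2@98 #3:4@98 #4:1@102]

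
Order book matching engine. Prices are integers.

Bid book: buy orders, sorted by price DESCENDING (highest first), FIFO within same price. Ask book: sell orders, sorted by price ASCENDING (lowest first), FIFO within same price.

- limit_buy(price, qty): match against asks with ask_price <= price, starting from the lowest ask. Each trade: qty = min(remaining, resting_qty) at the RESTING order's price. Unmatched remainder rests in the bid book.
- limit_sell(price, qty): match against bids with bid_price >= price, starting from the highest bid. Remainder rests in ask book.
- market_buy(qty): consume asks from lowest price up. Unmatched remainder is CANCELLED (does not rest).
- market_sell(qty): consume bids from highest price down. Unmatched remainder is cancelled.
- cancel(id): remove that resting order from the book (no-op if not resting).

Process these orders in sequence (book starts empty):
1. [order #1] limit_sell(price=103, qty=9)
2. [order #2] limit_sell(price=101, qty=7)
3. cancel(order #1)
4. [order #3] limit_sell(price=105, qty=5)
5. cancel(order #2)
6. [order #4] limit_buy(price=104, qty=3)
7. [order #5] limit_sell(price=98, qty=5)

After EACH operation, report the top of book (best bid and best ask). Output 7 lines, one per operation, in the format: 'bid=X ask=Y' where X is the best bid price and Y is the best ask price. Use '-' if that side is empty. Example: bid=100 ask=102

Answer: bid=- ask=103
bid=- ask=101
bid=- ask=101
bid=- ask=101
bid=- ask=105
bid=104 ask=105
bid=- ask=98

Derivation:
After op 1 [order #1] limit_sell(price=103, qty=9): fills=none; bids=[-] asks=[#1:9@103]
After op 2 [order #2] limit_sell(price=101, qty=7): fills=none; bids=[-] asks=[#2:7@101 #1:9@103]
After op 3 cancel(order #1): fills=none; bids=[-] asks=[#2:7@101]
After op 4 [order #3] limit_sell(price=105, qty=5): fills=none; bids=[-] asks=[#2:7@101 #3:5@105]
After op 5 cancel(order #2): fills=none; bids=[-] asks=[#3:5@105]
After op 6 [order #4] limit_buy(price=104, qty=3): fills=none; bids=[#4:3@104] asks=[#3:5@105]
After op 7 [order #5] limit_sell(price=98, qty=5): fills=#4x#5:3@104; bids=[-] asks=[#5:2@98 #3:5@105]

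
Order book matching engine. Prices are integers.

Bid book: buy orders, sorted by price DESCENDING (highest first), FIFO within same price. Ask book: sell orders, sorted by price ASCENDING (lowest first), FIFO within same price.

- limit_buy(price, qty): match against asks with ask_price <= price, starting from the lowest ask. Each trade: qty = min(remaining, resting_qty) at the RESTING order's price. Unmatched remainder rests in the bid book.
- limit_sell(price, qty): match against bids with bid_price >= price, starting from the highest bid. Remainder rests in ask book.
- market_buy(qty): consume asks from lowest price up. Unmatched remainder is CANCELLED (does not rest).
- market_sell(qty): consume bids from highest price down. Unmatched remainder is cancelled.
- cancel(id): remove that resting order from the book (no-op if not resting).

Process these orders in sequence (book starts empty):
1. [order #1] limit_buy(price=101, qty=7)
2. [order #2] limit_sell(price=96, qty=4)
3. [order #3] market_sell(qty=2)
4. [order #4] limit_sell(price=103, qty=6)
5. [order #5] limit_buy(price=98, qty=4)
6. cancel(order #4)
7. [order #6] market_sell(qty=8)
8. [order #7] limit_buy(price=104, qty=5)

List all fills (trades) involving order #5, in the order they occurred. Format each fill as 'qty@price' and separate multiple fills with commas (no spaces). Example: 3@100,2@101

After op 1 [order #1] limit_buy(price=101, qty=7): fills=none; bids=[#1:7@101] asks=[-]
After op 2 [order #2] limit_sell(price=96, qty=4): fills=#1x#2:4@101; bids=[#1:3@101] asks=[-]
After op 3 [order #3] market_sell(qty=2): fills=#1x#3:2@101; bids=[#1:1@101] asks=[-]
After op 4 [order #4] limit_sell(price=103, qty=6): fills=none; bids=[#1:1@101] asks=[#4:6@103]
After op 5 [order #5] limit_buy(price=98, qty=4): fills=none; bids=[#1:1@101 #5:4@98] asks=[#4:6@103]
After op 6 cancel(order #4): fills=none; bids=[#1:1@101 #5:4@98] asks=[-]
After op 7 [order #6] market_sell(qty=8): fills=#1x#6:1@101 #5x#6:4@98; bids=[-] asks=[-]
After op 8 [order #7] limit_buy(price=104, qty=5): fills=none; bids=[#7:5@104] asks=[-]

Answer: 4@98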